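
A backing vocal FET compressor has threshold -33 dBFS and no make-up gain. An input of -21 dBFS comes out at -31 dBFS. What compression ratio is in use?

Input overshoot = -21 − (-33) = 12 dB; output overshoot = -31 − (-33) = 2 dB.
Ratio = 12 / 2 = 6.

6:1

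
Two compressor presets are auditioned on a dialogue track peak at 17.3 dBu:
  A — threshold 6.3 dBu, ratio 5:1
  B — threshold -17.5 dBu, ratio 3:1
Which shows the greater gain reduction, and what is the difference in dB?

B, by 14.4 dB

A: overshoot 11 dB → output overshoot 2.2 dB → GR 8.8 dB.
B: overshoot 34.8 dB → output overshoot 11.6 dB → GR 23.2 dB.
Difference: 14.4 dB in favour of B.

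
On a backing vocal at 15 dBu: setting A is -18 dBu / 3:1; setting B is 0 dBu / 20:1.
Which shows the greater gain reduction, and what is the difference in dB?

A: GR = 33 − 33/3 = 22 dB.
B: GR = 15 − 15/20 = 14.25 dB.
A reduces 7.75 dB more.

A, by 7.75 dB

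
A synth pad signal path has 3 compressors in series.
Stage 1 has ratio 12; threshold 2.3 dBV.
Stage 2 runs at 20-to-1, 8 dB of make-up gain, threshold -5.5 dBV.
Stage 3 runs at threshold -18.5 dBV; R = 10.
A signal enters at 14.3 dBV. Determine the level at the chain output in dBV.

Stage 1: 14.3 dBV is 12 dB over 2.3 dBV; at 12:1 that becomes 1 dB over, giving 3.3 dBV.
Stage 2: 8.8 dB above -5.5 dBV, reduced 20:1 to 0.44 dB above → -5.06 dBV; +8 dB make-up → 2.94 dBV.
Stage 3: 2.94 dBV is 21.44 dB over -18.5 dBV; at 10:1 that becomes 2.144 dB over, giving -16.356 dBV.

-16.356 dBV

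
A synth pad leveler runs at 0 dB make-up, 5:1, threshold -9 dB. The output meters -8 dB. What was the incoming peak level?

Post-compression overshoot = -8 − (-9) = 1 dB.
Input overshoot = R × output overshoot = 5 dB → input = -9 + 5 = -4 dB.

-4 dB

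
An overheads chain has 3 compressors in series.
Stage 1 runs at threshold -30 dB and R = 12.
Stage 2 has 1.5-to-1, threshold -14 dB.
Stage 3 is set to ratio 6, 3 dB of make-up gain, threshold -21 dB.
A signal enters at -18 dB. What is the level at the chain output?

-26 dB

Stage 1: overshoot 12 dB → 12/12 = 1 dB → -29 dB.
Stage 2: below threshold (-29 ≤ -14); passes unchanged; output -29 dB.
Stage 3: -29 dB ≤ -21 dB, so stage 3 doesn't engage; make-up brings it to -26 dB.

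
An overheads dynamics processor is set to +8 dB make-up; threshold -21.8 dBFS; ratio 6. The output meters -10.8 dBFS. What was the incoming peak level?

-3.8 dBFS

Remove make-up: -10.8 − 8 = -18.8 dBFS.
Post-compression overshoot = -18.8 − (-21.8) = 3 dB.
Before 6:1 compression the overshoot was 3 × 6 = 18 dB, so input = -21.8 + 18 = -3.8 dBFS.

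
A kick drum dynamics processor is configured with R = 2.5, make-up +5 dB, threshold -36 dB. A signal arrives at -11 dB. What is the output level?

-21 dB

Overshoot: -11 − (-36) = 25 dB.
2.5:1 compression reduces that to 25/2.5 = 10 dB over.
That puts the output at -26 dB; make-up adds 5 dB, giving -21 dB.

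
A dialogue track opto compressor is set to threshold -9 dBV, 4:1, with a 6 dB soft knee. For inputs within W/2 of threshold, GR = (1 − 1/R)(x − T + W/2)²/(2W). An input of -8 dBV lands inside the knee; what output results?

x − T + W/2 = -8 − (-9) + 3 = 4.
GR = (1 − 1/4) × 4² / 12 = 0.75 × 16 / 12 = 1 dB.
Output = -8 − 1 = -9 dBV.

-9 dBV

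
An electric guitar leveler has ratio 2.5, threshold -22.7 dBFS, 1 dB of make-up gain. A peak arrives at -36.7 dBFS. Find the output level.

-36.7 dBFS is 14 dB below the -22.7 dBFS threshold, so no gain reduction is applied.
Make-up gain adds 1 dB: -36.7 + 1 = -35.7 dBFS.

-35.7 dBFS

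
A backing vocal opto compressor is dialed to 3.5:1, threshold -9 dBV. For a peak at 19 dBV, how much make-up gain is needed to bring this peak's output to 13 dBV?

14 dB

Without make-up, output = threshold + overshoot/3.5 = -9 + 8 = -1 dBV.
Gap to target: 14 dB.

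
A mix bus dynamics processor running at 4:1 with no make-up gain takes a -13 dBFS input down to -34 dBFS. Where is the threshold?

Gain reduction = -13 − (-34) = 21 dB; output overshoot = GR / (R − 1) = 21 / 3 = 7 dB.
Threshold = output − output overshoot = -34 − 7 = -41 dBFS.

-41 dBFS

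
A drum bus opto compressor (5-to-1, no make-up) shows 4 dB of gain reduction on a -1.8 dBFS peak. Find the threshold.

-6.8 dBFS

Input is 5 dB above T (since output overshoot × R = input overshoot: (-5.8 − T)·5 = -1.8 − T gives T = -6.8 dBFS).
Check: -6.8 + (-1.8 − (-6.8))/5 = -6.8 + 1 = -5.8 dBFS. ✓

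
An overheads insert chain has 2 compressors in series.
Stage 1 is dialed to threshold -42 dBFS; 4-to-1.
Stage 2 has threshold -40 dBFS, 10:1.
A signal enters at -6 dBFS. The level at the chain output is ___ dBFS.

Stage 1: -6 dBFS is 36 dB over -42 dBFS; at 4:1 that becomes 9 dB over, giving -33 dBFS.
Stage 2: -33 dBFS is 7 dB over -40 dBFS; at 10:1 that becomes 0.7 dB over, giving -39.3 dBFS.

-39.3 dBFS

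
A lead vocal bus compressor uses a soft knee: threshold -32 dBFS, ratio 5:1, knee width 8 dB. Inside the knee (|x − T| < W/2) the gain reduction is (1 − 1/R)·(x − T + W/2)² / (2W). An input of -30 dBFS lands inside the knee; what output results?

x − T + W/2 = -30 − (-32) + 4 = 6.
GR = (1 − 1/5) × 6² / 16 = 0.8 × 36 / 16 = 1.8 dB.
Output = -30 − 1.8 = -31.8 dBFS.

-31.8 dBFS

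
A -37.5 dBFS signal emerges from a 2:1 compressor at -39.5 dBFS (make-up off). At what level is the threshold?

-41.5 dBFS

Let T be the threshold. Output overshoot = (input overshoot)/R, so -39.5 − T = (-37.5 − T)/2.
2·(-39.5 − T) = -37.5 − T → 1·T = -79 − (-37.5) = -41.5.
T = -41.5/1 = -41.5 dBFS.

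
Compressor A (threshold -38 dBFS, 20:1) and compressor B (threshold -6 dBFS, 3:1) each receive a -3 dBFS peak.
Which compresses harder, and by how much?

A, by 31.25 dB

A: 35 dB over, compressed to 1.75 dB over, so 33.25 dB of GR.
B: 3 dB over, compressed to 1 dB over, so 2 dB of GR.
A applies 31.25 dB more gain reduction.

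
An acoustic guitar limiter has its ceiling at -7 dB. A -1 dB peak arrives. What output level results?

-7 dB

The limiter clamps the peak to its -7 dB ceiling.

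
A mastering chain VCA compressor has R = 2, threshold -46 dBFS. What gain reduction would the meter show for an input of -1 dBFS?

The signal is 45 dB above threshold.
After 2:1 compression the overshoot becomes 45/2 = 22.5 dB.
Gain reduction = 45 − 22.5 = 22.5 dB.

22.5 dB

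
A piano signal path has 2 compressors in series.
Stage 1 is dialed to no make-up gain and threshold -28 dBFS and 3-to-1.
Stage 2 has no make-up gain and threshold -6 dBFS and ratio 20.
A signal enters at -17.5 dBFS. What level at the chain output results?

-24.5 dBFS

Stage 1: overshoot 10.5 dB → 10.5/3 = 3.5 dB → -24.5 dBFS.
Stage 2: -24.5 dBFS is at or below the -6 dBFS threshold — no compression; output -24.5 dBFS.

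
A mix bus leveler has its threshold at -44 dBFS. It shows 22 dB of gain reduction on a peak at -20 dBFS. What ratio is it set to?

Input overshoot = -20 − (-44) = 24 dB.
Output overshoot = 24 − 22 = 2 dB.
Ratio = input overshoot / output overshoot = 24 / 2 = 12.

12:1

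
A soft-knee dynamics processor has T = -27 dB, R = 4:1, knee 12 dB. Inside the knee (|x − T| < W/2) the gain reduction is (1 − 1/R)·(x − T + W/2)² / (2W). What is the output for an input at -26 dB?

x − T + W/2 = -26 − (-27) + 6 = 7.
GR = (1 − 1/4) × 7² / 24 = 0.75 × 49 / 24 = 1.53125 dB.
Output = -26 − 1.53125 = -27.53125 dB.

-27.53125 dB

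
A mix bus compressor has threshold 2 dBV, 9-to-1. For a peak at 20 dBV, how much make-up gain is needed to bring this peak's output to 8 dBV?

4 dB

Overshoot 18 dB → 18/9 = 2 dB after compression, so the compressed level is 2 + 2 = 4 dBV.
Make-up = target − compressed = 8 − 4 = 4 dB.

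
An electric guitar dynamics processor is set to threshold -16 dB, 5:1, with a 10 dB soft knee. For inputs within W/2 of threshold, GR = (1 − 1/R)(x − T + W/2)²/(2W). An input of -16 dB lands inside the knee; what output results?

-17 dB

x − T + W/2 = -16 − (-16) + 5 = 5.
GR = (1 − 1/5) × 5² / 20 = 0.8 × 25 / 20 = 1 dB.
Output = -16 − 1 = -17 dB.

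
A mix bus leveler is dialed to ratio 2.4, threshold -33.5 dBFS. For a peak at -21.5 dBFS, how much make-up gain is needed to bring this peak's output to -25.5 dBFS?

3 dB

Without make-up, output = threshold + overshoot/2.4 = -33.5 + 5 = -28.5 dBFS.
Gap to target: 3 dB.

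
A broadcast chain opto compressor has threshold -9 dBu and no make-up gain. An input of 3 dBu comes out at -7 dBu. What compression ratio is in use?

6:1

Input overshoot = 3 − (-9) = 12 dB; output overshoot = -7 − (-9) = 2 dB.
Ratio = 12 / 2 = 6.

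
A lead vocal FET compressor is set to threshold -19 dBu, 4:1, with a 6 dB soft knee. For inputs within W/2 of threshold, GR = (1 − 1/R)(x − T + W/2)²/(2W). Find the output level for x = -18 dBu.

x − T + W/2 = -18 − (-19) + 3 = 4.
GR = (1 − 1/4) × 4² / 12 = 0.75 × 16 / 12 = 1 dB.
Output = -18 − 1 = -19 dBu.

-19 dBu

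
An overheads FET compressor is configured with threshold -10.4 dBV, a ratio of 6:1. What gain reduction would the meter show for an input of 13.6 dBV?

The signal is 24 dB above threshold.
At 6:1, output sits 24/6 = 4 dB above threshold.
So the signal is attenuated by 24 − 4 = 20 dB.

20 dB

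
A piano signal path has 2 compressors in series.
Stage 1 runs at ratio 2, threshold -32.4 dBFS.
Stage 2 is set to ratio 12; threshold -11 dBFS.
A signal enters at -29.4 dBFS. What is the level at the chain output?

-30.9 dBFS

Stage 1: -29.4 dBFS is 3 dB over -32.4 dBFS; at 2:1 that becomes 1.5 dB over, giving -30.9 dBFS.
Stage 2: below threshold (-30.9 ≤ -11); passes unchanged; output -30.9 dBFS.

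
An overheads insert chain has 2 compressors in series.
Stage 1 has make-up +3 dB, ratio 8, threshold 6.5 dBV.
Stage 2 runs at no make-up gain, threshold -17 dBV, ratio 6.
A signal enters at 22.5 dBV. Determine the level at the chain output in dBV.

-12.25 dBV

Stage 1: overshoot 16 dB → 16/8 = 2 dB → 8.5 dBV; +3 dB make-up → 11.5 dBV.
Stage 2: overshoot 28.5 dB → 28.5/6 = 4.75 dB → -12.25 dBV.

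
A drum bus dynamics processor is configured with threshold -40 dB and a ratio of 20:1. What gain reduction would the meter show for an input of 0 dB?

0 dB exceeds the threshold by 40 dB.
A 20:1 ratio leaves 2 dB of that excess.
Gain reduction = 40 − 2 = 38 dB.

38 dB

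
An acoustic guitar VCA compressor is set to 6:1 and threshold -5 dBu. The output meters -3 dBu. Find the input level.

7 dBu

That's 2 dB above the -5 dBu threshold.
Before 6:1 compression the overshoot was 2 × 6 = 12 dB, so input = -5 + 12 = 7 dBu.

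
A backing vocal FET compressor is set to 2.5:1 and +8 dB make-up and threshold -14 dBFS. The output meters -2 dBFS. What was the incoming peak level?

-4 dBFS

Remove make-up: -2 − 8 = -10 dBFS.
That's 4 dB above the -14 dBFS threshold.
Undo the ratio: input overshoot = 4 × 2.5 = 10 dB, giving input = -4 dBFS.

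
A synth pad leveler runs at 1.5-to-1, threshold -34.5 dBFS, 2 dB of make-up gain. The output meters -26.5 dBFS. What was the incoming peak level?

Remove make-up: -26.5 − 2 = -28.5 dBFS.
That's 6 dB above the -34.5 dBFS threshold.
Input overshoot = R × output overshoot = 9 dB → input = -34.5 + 9 = -25.5 dBFS.

-25.5 dBFS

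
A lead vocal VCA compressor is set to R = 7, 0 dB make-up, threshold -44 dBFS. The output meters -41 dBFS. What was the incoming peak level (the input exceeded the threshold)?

That's 3 dB above the -44 dBFS threshold.
Undo the ratio: input overshoot = 3 × 7 = 21 dB, giving input = -23 dBFS.

-23 dBFS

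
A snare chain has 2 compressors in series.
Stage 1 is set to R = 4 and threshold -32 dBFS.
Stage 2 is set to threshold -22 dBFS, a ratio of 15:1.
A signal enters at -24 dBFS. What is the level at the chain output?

-30 dBFS

Stage 1: overshoot 8 dB → 8/4 = 2 dB → -30 dBFS.
Stage 2: -30 dBFS is at or below the -22 dBFS threshold — no compression; output -30 dBFS.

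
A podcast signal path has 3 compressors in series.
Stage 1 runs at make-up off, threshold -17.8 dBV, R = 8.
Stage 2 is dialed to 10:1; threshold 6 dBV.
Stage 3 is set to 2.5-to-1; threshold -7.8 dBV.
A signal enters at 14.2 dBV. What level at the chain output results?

-13.8 dBV

Stage 1: overshoot 32 dB → 32/8 = 4 dB → -13.8 dBV.
Stage 2: below threshold (-13.8 ≤ 6); passes unchanged; output -13.8 dBV.
Stage 3: -13.8 dBV ≤ -7.8 dBV, so stage 3 doesn't engage; output -13.8 dBV.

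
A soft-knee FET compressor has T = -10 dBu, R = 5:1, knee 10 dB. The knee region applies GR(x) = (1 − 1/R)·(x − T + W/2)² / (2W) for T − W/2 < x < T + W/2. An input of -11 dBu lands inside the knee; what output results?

x − T + W/2 = -11 − (-10) + 5 = 4.
GR = (1 − 1/5) × 4² / 20 = 0.8 × 16 / 20 = 0.64 dB.
Output = -11 − 0.64 = -11.64 dBu.

-11.64 dBu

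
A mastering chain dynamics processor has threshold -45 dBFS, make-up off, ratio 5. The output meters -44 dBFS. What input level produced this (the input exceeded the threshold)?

Post-compression overshoot = -44 − (-45) = 1 dB.
Undo the ratio: input overshoot = 1 × 5 = 5 dB, giving input = -40 dBFS.

-40 dBFS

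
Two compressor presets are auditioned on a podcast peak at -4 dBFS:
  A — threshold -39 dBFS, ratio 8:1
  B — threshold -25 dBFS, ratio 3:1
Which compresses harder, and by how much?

A: 35 dB over, compressed to 4.375 dB over, so 30.625 dB of GR.
B: 21 dB over, compressed to 7 dB over, so 14 dB of GR.
A applies 16.625 dB more gain reduction.

A, by 16.625 dB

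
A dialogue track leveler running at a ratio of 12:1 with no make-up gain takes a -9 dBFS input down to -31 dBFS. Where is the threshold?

Input is 24 dB above T (since output overshoot × R = input overshoot: (-31 − T)·12 = -9 − T gives T = -33 dBFS).
Check: -33 + (-9 − (-33))/12 = -33 + 2 = -31 dBFS. ✓

-33 dBFS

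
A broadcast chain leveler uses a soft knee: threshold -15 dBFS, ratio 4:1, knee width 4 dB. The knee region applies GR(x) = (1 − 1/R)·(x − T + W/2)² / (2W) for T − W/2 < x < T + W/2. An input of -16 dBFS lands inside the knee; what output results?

x − T + W/2 = -16 − (-15) + 2 = 1.
GR = (1 − 1/4) × 1² / 8 = 0.75 × 1 / 8 = 0.09375 dB.
Output = -16 − 0.09375 = -16.09375 dBFS.

-16.09375 dBFS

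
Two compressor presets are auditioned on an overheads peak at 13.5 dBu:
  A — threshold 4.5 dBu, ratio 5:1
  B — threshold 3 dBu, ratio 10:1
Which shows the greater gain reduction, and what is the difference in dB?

A: 9 dB over, compressed to 1.8 dB over, so 7.2 dB of GR.
B: 10.5 dB over, compressed to 1.05 dB over, so 9.45 dB of GR.
Difference: 2.25 dB in favour of B.

B, by 2.25 dB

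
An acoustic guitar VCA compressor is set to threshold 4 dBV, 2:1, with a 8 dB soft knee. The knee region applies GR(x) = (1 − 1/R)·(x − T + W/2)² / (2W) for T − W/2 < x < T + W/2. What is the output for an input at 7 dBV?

5.46875 dBV

x − T + W/2 = 7 − 4 + 4 = 7.
GR = (1 − 1/2) × 7² / 16 = 0.5 × 49 / 16 = 1.53125 dB.
Output = 7 − 1.53125 = 5.46875 dBV.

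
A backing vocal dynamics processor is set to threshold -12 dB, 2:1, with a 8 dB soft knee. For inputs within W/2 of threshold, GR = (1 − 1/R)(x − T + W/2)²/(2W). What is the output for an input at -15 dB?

x − T + W/2 = -15 − (-12) + 4 = 1.
GR = (1 − 1/2) × 1² / 16 = 0.5 × 1 / 16 = 0.03125 dB.
Output = -15 − 0.03125 = -15.03125 dB.

-15.03125 dB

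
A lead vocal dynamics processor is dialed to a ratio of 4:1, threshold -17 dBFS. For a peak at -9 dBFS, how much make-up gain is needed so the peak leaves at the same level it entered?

6 dB

The peak compresses to -17 + 8/4 = -15 dBFS.
To reach -9 dBFS requires -9 − (-15) = 6 dB of make-up.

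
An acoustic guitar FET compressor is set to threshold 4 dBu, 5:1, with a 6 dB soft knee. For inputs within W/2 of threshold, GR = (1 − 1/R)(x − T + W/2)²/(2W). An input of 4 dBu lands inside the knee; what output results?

x − T + W/2 = 4 − 4 + 3 = 3.
GR = (1 − 1/5) × 3² / 12 = 0.8 × 9 / 12 = 0.6 dB.
Output = 4 − 0.6 = 3.4 dBu.

3.4 dBu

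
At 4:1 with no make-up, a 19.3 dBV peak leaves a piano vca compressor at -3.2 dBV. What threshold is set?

-10.7 dBV

Gain reduction = 19.3 − (-3.2) = 22.5 dB; output overshoot = GR / (R − 1) = 22.5 / 3 = 7.5 dB.
Threshold = output − output overshoot = -3.2 − 7.5 = -10.7 dBV.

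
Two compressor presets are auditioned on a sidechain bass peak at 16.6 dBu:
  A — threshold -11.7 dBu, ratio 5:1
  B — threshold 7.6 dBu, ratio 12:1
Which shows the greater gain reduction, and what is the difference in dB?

A: 28.3 dB over, compressed to 5.66 dB over, so 22.64 dB of GR.
B: 9 dB over, compressed to 0.75 dB over, so 8.25 dB of GR.
A reduces 14.39 dB more.

A, by 14.39 dB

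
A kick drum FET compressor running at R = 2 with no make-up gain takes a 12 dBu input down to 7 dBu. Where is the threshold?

2 dBu

Input is 10 dB above T (since output overshoot × R = input overshoot: (7 − T)·2 = 12 − T gives T = 2 dBu).
Check: 2 + (12 − 2)/2 = 2 + 5 = 7 dBu. ✓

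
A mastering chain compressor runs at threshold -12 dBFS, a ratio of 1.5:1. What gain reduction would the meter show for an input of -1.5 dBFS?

3.5 dB

-1.5 dBFS exceeds the threshold by 10.5 dB.
After 1.5:1 compression the overshoot becomes 10.5/1.5 = 7 dB.
GR = overshoot in − overshoot out = 10.5 − 7 = 3.5 dB.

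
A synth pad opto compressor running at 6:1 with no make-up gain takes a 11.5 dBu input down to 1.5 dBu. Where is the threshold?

-0.5 dBu

Input is 12 dB above T (since output overshoot × R = input overshoot: (1.5 − T)·6 = 11.5 − T gives T = -0.5 dBu).
Check: -0.5 + (11.5 − (-0.5))/6 = -0.5 + 2 = 1.5 dBu. ✓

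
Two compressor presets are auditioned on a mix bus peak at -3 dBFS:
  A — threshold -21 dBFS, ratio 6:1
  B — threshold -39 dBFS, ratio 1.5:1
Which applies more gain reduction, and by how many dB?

A: overshoot 18 dB → output overshoot 3 dB → GR 15 dB.
B: overshoot 36 dB → output overshoot 24 dB → GR 12 dB.
A applies 3 dB more gain reduction.

A, by 3 dB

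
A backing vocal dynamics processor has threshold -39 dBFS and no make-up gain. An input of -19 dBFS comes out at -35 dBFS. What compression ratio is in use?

Input overshoot = -19 − (-39) = 20 dB; output overshoot = -35 − (-39) = 4 dB.
Ratio = 20 / 4 = 5.

5:1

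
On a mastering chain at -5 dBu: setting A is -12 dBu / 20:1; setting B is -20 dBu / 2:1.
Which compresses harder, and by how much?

B, by 0.85 dB

A: 7 dB over, compressed to 0.35 dB over, so 6.65 dB of GR.
B: 15 dB over, compressed to 7.5 dB over, so 7.5 dB of GR.
B applies 0.85 dB more gain reduction.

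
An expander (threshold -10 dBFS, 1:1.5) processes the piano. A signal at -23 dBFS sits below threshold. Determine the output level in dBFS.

Below threshold, a 1:1.5 expander applies gain = (1.5−1)×(T − x) of attenuation.
(1.5−1) × 13 = 6.5 dB, so output = -23 − 6.5 = -29.5 dBFS.

-29.5 dBFS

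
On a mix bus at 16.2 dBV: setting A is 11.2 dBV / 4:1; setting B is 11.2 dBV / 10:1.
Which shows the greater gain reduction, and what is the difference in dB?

B, by 0.75 dB

A: 5 dB over, compressed to 1.25 dB over, so 3.75 dB of GR.
B: 5 dB over, compressed to 0.5 dB over, so 4.5 dB of GR.
B applies 0.75 dB more gain reduction.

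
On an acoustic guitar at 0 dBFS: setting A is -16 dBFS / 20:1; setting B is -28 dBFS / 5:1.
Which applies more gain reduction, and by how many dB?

A: GR = 16 − 16/20 = 15.2 dB.
B: GR = 28 − 28/5 = 22.4 dB.
B applies 7.2 dB more gain reduction.

B, by 7.2 dB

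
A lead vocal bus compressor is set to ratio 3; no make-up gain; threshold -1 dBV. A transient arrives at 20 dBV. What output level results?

6 dBV

Overshoot: 20 − (-1) = 21 dB.
3:1 compression reduces that to 21/3 = 7 dB over.
Output = -1 + 7 = 6 dBV.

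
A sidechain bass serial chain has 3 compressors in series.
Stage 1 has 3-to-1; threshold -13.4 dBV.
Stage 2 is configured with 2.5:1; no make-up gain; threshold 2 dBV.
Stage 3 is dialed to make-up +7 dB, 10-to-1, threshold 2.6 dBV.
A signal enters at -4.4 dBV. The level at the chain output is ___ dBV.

Stage 1: -4.4 dBV is 9 dB over -13.4 dBV; at 3:1 that becomes 3 dB over, giving -10.4 dBV.
Stage 2: -10.4 dBV is at or below the 2 dBV threshold — no compression; output -10.4 dBV.
Stage 3: below threshold (-10.4 ≤ 2.6); passes unchanged; make-up brings it to -3.4 dBV.

-3.4 dBV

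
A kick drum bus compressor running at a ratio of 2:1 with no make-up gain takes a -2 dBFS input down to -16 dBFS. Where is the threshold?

-30 dBFS

Gain reduction = -2 − (-16) = 14 dB; output overshoot = GR / (R − 1) = 14 / 1 = 14 dB.
Threshold = output − output overshoot = -16 − 14 = -30 dBFS.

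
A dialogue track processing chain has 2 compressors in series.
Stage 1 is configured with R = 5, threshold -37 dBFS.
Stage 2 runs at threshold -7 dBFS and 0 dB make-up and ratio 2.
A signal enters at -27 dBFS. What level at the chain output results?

-35 dBFS

Stage 1: 10 dB above -37 dBFS, reduced 5:1 to 2 dB above → -35 dBFS.
Stage 2: -35 dBFS ≤ -7 dBFS, so stage 2 doesn't engage; output -35 dBFS.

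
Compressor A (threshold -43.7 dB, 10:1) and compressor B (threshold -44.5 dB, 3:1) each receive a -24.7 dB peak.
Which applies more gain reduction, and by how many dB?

A: overshoot 19 dB → output overshoot 1.9 dB → GR 17.1 dB.
B: overshoot 19.8 dB → output overshoot 6.6 dB → GR 13.2 dB.
A applies 3.9 dB more gain reduction.

A, by 3.9 dB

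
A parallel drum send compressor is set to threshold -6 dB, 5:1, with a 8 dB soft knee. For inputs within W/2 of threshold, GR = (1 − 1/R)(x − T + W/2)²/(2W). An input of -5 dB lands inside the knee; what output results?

-6.25 dB

x − T + W/2 = -5 − (-6) + 4 = 5.
GR = (1 − 1/5) × 5² / 16 = 0.8 × 25 / 16 = 1.25 dB.
Output = -5 − 1.25 = -6.25 dB.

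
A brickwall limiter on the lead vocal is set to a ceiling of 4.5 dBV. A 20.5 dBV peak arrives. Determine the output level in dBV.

A brickwall limiter is an ∞:1 compressor: any input above the ceiling is clamped to 4.5 dBV.

4.5 dBV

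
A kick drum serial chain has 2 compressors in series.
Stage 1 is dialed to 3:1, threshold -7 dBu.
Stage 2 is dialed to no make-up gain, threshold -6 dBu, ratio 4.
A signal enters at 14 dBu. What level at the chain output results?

Stage 1: overshoot 21 dB → 21/3 = 7 dB → 0 dBu.
Stage 2: 6 dB above -6 dBu, reduced 4:1 to 1.5 dB above → -4.5 dBu.

-4.5 dBu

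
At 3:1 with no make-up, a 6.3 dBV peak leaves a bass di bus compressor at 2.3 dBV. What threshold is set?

0.3 dBV

Gain reduction = 6.3 − 2.3 = 4 dB; output overshoot = GR / (R − 1) = 4 / 2 = 2 dB.
Threshold = output − output overshoot = 2.3 − 2 = 0.3 dBV.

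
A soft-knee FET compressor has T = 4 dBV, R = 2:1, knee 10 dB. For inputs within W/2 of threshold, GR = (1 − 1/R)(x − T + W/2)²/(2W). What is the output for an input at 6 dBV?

4.775 dBV

x − T + W/2 = 6 − 4 + 5 = 7.
GR = (1 − 1/2) × 7² / 20 = 0.5 × 49 / 20 = 1.225 dB.
Output = 6 − 1.225 = 4.775 dBV.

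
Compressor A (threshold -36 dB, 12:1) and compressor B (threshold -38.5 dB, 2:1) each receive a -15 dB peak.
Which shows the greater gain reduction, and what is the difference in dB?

A: GR = 21 − 21/12 = 19.25 dB.
B: GR = 23.5 − 23.5/2 = 11.75 dB.
A applies 7.5 dB more gain reduction.

A, by 7.5 dB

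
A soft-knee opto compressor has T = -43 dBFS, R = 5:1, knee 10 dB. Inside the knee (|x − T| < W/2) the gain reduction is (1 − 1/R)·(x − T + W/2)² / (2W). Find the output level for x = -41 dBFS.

-42.96 dBFS

x − T + W/2 = -41 − (-43) + 5 = 7.
GR = (1 − 1/5) × 7² / 20 = 0.8 × 49 / 20 = 1.96 dB.
Output = -41 − 1.96 = -42.96 dBFS.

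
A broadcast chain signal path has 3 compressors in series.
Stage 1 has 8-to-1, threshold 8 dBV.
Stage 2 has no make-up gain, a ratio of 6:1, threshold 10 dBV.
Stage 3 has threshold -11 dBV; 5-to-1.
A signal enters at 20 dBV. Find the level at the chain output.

-6.9 dBV

Stage 1: 12 dB above 8 dBV, reduced 8:1 to 1.5 dB above → 9.5 dBV.
Stage 2: below threshold (9.5 ≤ 10); passes unchanged; output 9.5 dBV.
Stage 3: 20.5 dB above -11 dBV, reduced 5:1 to 4.1 dB above → -6.9 dBV.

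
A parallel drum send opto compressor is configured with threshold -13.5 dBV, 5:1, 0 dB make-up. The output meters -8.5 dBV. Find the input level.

That's 5 dB above the -13.5 dBV threshold.
Input overshoot = R × output overshoot = 25 dB → input = -13.5 + 25 = 11.5 dBV.

11.5 dBV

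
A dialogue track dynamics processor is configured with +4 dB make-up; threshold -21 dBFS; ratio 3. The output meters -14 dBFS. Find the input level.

Stripping the +4 dB make-up gives -18 dBFS at the gain stage.
The compressed level sits -18 − (-21) = 3 dB over threshold.
Before 3:1 compression the overshoot was 3 × 3 = 9 dB, so input = -21 + 9 = -12 dBFS.

-12 dBFS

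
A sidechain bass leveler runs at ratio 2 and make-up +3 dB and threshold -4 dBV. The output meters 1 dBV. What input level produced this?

0 dBV

Remove make-up: 1 − 3 = -2 dBV.
That's 2 dB above the -4 dBV threshold.
Before 2:1 compression the overshoot was 2 × 2 = 4 dB, so input = -4 + 4 = 0 dBV.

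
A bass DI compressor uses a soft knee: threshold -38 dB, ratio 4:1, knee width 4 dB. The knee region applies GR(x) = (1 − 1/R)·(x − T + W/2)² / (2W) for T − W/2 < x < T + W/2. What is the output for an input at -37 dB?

-37.84375 dB

x − T + W/2 = -37 − (-38) + 2 = 3.
GR = (1 − 1/4) × 3² / 8 = 0.75 × 9 / 8 = 0.84375 dB.
Output = -37 − 0.84375 = -37.84375 dB.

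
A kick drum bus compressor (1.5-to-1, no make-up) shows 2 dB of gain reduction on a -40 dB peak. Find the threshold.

-46 dB

Let T be the threshold. Output overshoot = (input overshoot)/R, so -42 − T = (-40 − T)/1.5.
1.5·(-42 − T) = -40 − T → 0.5·T = -63 − (-40) = -23.
T = -23/0.5 = -46 dB.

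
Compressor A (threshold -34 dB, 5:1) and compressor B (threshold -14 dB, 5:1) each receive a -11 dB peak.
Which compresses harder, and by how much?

A: GR = 23 − 23/5 = 18.4 dB.
B: GR = 3 − 3/5 = 2.4 dB.
Difference: 16 dB in favour of A.

A, by 16 dB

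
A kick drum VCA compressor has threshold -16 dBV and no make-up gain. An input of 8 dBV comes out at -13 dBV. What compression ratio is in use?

Input overshoot = 8 − (-16) = 24 dB; output overshoot = -13 − (-16) = 3 dB.
Ratio = 24 / 3 = 8.

8:1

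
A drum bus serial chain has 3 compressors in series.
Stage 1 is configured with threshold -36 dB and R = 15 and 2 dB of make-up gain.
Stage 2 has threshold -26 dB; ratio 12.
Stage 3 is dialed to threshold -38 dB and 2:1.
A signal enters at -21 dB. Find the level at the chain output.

Stage 1: overshoot 15 dB → 15/15 = 1 dB → -35 dB; +2 dB make-up → -33 dB.
Stage 2: below threshold (-33 ≤ -26); passes unchanged; output -33 dB.
Stage 3: overshoot 5 dB → 5/2 = 2.5 dB → -35.5 dB.

-35.5 dB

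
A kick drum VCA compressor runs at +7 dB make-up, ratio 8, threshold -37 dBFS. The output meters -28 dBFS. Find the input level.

Stripping the +7 dB make-up gives -35 dBFS at the gain stage.
That's 2 dB above the -37 dBFS threshold.
Input overshoot = R × output overshoot = 16 dB → input = -37 + 16 = -21 dBFS.

-21 dBFS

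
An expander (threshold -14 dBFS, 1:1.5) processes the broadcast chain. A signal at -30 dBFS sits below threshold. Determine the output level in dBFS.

Below threshold, a 1:1.5 expander applies gain = (1.5−1)×(T − x) of attenuation.
(1.5−1) × 16 = 8 dB, so output = -30 − 8 = -38 dBFS.

-38 dBFS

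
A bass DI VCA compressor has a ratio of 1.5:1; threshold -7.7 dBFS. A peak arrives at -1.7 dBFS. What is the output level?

-1.7 dBFS sits 6 dB over threshold.
The 6 dB excess becomes 4 dB after 1.5:1 reduction.
So the level is -7.7 + 4 = -3.7 dBFS.

-3.7 dBFS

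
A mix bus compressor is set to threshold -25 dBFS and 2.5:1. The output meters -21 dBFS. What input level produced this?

The compressed level sits -21 − (-25) = 4 dB over threshold.
Before 2.5:1 compression the overshoot was 4 × 2.5 = 10 dB, so input = -25 + 10 = -15 dBFS.

-15 dBFS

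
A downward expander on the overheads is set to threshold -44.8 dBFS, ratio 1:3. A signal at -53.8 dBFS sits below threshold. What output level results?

-71.8 dBFS

The input is 9 dB below the -44.8 dBFS threshold.
A 1:3 expander multiplies undershoot by 3: 9 × 3 = 27 dB below threshold.
Output = -44.8 − 27 = -71.8 dBFS.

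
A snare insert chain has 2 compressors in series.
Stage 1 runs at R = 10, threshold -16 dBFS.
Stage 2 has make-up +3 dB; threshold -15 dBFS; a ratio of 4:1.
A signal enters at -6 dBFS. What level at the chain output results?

Stage 1: 10 dB above -16 dBFS, reduced 10:1 to 1 dB above → -15 dBFS.
Stage 2: -15 dBFS ≤ -15 dBFS, so stage 2 doesn't engage; make-up brings it to -12 dBFS.

-12 dBFS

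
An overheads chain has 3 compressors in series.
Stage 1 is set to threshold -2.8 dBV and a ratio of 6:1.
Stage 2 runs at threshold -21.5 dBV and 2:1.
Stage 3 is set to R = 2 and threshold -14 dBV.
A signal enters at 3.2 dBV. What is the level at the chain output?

Stage 1: 3.2 dBV is 6 dB over -2.8 dBV; at 6:1 that becomes 1 dB over, giving -1.8 dBV.
Stage 2: 19.7 dB above -21.5 dBV, reduced 2:1 to 9.85 dB above → -11.65 dBV.
Stage 3: -11.65 dBV is 2.35 dB over -14 dBV; at 2:1 that becomes 1.175 dB over, giving -12.825 dBV.

-12.825 dBV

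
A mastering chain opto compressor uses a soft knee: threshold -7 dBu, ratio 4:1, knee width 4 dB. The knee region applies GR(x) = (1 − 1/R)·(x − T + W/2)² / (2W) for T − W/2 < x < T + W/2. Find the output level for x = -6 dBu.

-6.84375 dBu

x − T + W/2 = -6 − (-7) + 2 = 3.
GR = (1 − 1/4) × 3² / 8 = 0.75 × 9 / 8 = 0.84375 dB.
Output = -6 − 0.84375 = -6.84375 dBu.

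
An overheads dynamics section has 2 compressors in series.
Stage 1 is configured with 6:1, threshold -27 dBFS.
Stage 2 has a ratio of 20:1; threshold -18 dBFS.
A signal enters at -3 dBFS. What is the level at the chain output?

-23 dBFS

Stage 1: overshoot 24 dB → 24/6 = 4 dB → -23 dBFS.
Stage 2: -23 dBFS is at or below the -18 dBFS threshold — no compression; output -23 dBFS.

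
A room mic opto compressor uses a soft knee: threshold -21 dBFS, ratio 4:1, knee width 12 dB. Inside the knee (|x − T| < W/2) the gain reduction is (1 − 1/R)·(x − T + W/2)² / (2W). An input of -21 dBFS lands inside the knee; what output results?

x − T + W/2 = -21 − (-21) + 6 = 6.
GR = (1 − 1/4) × 6² / 24 = 0.75 × 36 / 24 = 1.125 dB.
Output = -21 − 1.125 = -22.125 dBFS.

-22.125 dBFS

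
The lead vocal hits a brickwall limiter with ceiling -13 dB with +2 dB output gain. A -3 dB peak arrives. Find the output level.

-11 dB

At ∞:1, everything above -13 dB is held at the ceiling.
Output gain then adds 2 dB: -13 + 2 = -11 dB.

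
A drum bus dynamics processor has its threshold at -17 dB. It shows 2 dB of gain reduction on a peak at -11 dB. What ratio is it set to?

Input overshoot = -11 − (-17) = 6 dB.
Output overshoot = 6 − 2 = 4 dB.
Ratio = input overshoot / output overshoot = 6 / 4 = 1.5.

1.5:1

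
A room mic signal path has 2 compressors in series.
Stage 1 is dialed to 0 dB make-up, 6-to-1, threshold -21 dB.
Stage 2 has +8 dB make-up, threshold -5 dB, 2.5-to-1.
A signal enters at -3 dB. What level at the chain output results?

Stage 1: 18 dB above -21 dB, reduced 6:1 to 3 dB above → -18 dB.
Stage 2: -18 dB ≤ -5 dB, so stage 2 doesn't engage; make-up brings it to -10 dB.

-10 dB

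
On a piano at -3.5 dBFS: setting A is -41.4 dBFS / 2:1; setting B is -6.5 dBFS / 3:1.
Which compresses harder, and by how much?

A, by 16.95 dB

A: 37.9 dB over, compressed to 18.95 dB over, so 18.95 dB of GR.
B: 3 dB over, compressed to 1 dB over, so 2 dB of GR.
A reduces 16.95 dB more.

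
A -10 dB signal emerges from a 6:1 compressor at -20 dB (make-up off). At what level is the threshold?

-22 dB

Let T be the threshold. Output overshoot = (input overshoot)/R, so -20 − T = (-10 − T)/6.
6·(-20 − T) = -10 − T → 5·T = -120 − (-10) = -110.
T = -110/5 = -22 dB.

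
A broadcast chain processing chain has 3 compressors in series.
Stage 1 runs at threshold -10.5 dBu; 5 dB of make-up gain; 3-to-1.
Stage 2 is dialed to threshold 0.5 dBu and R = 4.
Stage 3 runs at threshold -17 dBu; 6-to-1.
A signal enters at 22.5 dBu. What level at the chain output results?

Stage 1: 33 dB above -10.5 dBu, reduced 3:1 to 11 dB above → 0.5 dBu; +5 dB make-up → 5.5 dBu.
Stage 2: 5 dB above 0.5 dBu, reduced 4:1 to 1.25 dB above → 1.75 dBu.
Stage 3: overshoot 18.75 dB → 18.75/6 = 3.125 dB → -13.875 dBu.

-13.875 dBu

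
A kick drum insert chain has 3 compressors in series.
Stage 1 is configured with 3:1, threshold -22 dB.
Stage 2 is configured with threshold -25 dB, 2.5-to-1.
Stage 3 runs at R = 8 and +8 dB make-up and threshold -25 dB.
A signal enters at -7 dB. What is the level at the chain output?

-16.6 dB

Stage 1: overshoot 15 dB → 15/3 = 5 dB → -17 dB.
Stage 2: -17 dB is 8 dB over -25 dB; at 2.5:1 that becomes 3.2 dB over, giving -21.8 dB.
Stage 3: 3.2 dB above -25 dB, reduced 8:1 to 0.4 dB above → -24.6 dB; +8 dB make-up → -16.6 dB.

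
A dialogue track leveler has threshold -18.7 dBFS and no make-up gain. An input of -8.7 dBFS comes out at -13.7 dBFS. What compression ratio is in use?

Input overshoot = -8.7 − (-18.7) = 10 dB; output overshoot = -13.7 − (-18.7) = 5 dB.
Ratio = 10 / 5 = 2.

2:1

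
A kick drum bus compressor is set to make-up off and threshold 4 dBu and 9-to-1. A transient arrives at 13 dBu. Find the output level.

5 dBu

13 dBu sits 9 dB over threshold.
9:1 compression reduces that to 9/9 = 1 dB over.
That puts the output at 5 dBu.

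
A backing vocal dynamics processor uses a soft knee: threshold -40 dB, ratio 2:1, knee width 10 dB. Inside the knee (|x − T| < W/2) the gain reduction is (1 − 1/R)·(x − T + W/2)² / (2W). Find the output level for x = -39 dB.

-39.9 dB

x − T + W/2 = -39 − (-40) + 5 = 6.
GR = (1 − 1/2) × 6² / 20 = 0.5 × 36 / 20 = 0.9 dB.
Output = -39 − 0.9 = -39.9 dB.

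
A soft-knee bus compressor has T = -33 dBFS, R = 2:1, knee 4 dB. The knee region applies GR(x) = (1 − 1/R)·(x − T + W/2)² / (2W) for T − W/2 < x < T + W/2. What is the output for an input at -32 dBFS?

x − T + W/2 = -32 − (-33) + 2 = 3.
GR = (1 − 1/2) × 3² / 8 = 0.5 × 9 / 8 = 0.5625 dB.
Output = -32 − 0.5625 = -32.5625 dBFS.

-32.5625 dBFS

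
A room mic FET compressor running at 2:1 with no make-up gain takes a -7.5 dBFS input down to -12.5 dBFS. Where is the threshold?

Let T be the threshold. Output overshoot = (input overshoot)/R, so -12.5 − T = (-7.5 − T)/2.
2·(-12.5 − T) = -7.5 − T → 1·T = -25 − (-7.5) = -17.5.
T = -17.5/1 = -17.5 dBFS.

-17.5 dBFS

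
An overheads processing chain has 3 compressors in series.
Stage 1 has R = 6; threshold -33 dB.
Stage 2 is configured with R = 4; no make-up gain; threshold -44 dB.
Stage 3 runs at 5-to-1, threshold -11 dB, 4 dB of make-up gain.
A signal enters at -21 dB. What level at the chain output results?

-36.75 dB

Stage 1: -21 dB is 12 dB over -33 dB; at 6:1 that becomes 2 dB over, giving -31 dB.
Stage 2: 13 dB above -44 dB, reduced 4:1 to 3.25 dB above → -40.75 dB.
Stage 3: below threshold (-40.75 ≤ -11); passes unchanged; make-up brings it to -36.75 dB.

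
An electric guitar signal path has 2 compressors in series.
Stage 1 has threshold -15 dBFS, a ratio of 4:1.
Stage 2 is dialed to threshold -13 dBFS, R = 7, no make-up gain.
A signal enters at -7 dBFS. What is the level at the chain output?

-13 dBFS

Stage 1: overshoot 8 dB → 8/4 = 2 dB → -13 dBFS.
Stage 2: -13 dBFS is at or below the -13 dBFS threshold — no compression; output -13 dBFS.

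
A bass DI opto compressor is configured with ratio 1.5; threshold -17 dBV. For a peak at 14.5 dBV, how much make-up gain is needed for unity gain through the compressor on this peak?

Without make-up, output = threshold + overshoot/1.5 = -17 + 21 = 4 dBV.
Gap to target: 10.5 dB.

10.5 dB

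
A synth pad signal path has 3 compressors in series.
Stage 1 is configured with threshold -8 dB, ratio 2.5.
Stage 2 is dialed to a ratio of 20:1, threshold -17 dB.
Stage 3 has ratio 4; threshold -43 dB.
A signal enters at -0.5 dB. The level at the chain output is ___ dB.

Stage 1: -0.5 dB is 7.5 dB over -8 dB; at 2.5:1 that becomes 3 dB over, giving -5 dB.
Stage 2: overshoot 12 dB → 12/20 = 0.6 dB → -16.4 dB.
Stage 3: 26.6 dB above -43 dB, reduced 4:1 to 6.65 dB above → -36.35 dB.

-36.35 dB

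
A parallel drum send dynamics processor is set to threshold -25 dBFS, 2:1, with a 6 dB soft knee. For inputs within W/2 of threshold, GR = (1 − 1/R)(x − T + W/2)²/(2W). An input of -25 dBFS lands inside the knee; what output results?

-25.375 dBFS

x − T + W/2 = -25 − (-25) + 3 = 3.
GR = (1 − 1/2) × 3² / 12 = 0.5 × 9 / 12 = 0.375 dB.
Output = -25 − 0.375 = -25.375 dBFS.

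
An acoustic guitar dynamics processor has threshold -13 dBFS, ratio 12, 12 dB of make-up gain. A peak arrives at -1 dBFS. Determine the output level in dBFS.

0 dBFS

Overshoot: -1 − (-13) = 12 dB.
12:1 compression reduces that to 12/12 = 1 dB over.
So the level is -13 + 1 = -12 dBFS; make-up adds 12 dB, giving 0 dBFS.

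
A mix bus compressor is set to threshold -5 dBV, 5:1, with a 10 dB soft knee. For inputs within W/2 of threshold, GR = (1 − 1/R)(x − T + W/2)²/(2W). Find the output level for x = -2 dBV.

-4.56 dBV

x − T + W/2 = -2 − (-5) + 5 = 8.
GR = (1 − 1/5) × 8² / 20 = 0.8 × 64 / 20 = 2.56 dB.
Output = -2 − 2.56 = -4.56 dBV.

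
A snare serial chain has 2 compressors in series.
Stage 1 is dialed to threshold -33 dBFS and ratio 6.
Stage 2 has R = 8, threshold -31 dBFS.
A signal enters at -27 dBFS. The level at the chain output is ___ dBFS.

Stage 1: overshoot 6 dB → 6/6 = 1 dB → -32 dBFS.
Stage 2: below threshold (-32 ≤ -31); passes unchanged; output -32 dBFS.

-32 dBFS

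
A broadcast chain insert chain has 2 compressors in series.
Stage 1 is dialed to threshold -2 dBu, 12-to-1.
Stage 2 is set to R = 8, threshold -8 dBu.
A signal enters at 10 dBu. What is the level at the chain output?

-7.125 dBu

Stage 1: overshoot 12 dB → 12/12 = 1 dB → -1 dBu.
Stage 2: overshoot 7 dB → 7/8 = 0.875 dB → -7.125 dBu.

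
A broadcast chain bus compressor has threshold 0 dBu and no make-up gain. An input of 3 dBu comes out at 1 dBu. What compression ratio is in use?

Input overshoot = 3 − 0 = 3 dB; output overshoot = 1 − 0 = 1 dB.
Ratio = 3 / 1 = 3.

3:1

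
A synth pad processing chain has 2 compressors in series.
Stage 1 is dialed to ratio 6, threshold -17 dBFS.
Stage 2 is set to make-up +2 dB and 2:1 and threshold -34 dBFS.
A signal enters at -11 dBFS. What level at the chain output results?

-23 dBFS

Stage 1: -11 dBFS is 6 dB over -17 dBFS; at 6:1 that becomes 1 dB over, giving -16 dBFS.
Stage 2: 18 dB above -34 dBFS, reduced 2:1 to 9 dB above → -25 dBFS; +2 dB make-up → -23 dBFS.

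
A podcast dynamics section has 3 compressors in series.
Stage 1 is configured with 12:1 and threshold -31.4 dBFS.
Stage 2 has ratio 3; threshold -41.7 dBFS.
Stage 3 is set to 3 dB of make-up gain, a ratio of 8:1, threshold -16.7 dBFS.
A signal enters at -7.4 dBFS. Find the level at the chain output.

-34.6 dBFS

Stage 1: overshoot 24 dB → 24/12 = 2 dB → -29.4 dBFS.
Stage 2: -29.4 dBFS is 12.3 dB over -41.7 dBFS; at 3:1 that becomes 4.1 dB over, giving -37.6 dBFS.
Stage 3: below threshold (-37.6 ≤ -16.7); passes unchanged; make-up brings it to -34.6 dBFS.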